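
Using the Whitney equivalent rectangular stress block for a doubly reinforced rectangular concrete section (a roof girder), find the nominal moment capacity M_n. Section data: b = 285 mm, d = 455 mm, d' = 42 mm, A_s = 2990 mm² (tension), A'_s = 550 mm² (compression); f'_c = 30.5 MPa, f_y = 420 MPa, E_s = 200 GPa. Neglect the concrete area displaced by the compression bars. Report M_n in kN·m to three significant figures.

Assume both tension and compression steel yield.
Net tension couple steel: A_s − A'_s = 2440 mm².
a = (A_s − A'_s) f_y / (0.85 f'_c b) = 1024800/(0.85 × 30.5 × 285) = 138.70 mm.
c = a/β₁ = 138.70/0.832 = 166.71 mm; ε'_s = 0.003(c − d')/c = 0.0022 ≥ f_y/E_s = 0.0021, so compression steel does yield.
M_n = (A_s − A'_s) f_y (d − a/2) + A'_s f_y (d − d') = [1024800 × (455 − 69.35) + 231000 × (455 − 42)] × 10⁻⁶ = 395.21 + 95.40 = 490.61 kN·m.

M_n ≈ 491 kN·m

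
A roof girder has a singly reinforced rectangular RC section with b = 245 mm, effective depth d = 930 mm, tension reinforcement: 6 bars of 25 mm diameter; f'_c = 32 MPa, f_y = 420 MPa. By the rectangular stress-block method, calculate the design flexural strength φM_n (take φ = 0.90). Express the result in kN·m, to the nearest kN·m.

A_s = 6 × 491 = 2946 mm².
T = A_s f_y = 2946 × 420 = 1237320 N = 1237.32 kN.
From C = T: a = T/(0.85 f'_c b) = 1237320/(0.85 × 32 × 245) = 185.67 mm.
M_n = T(d − a/2) = 1237.32 kN × (930 − 92.835) mm = 1035.84 kN·m.
φM_n = 0.90 × 1035.84 = 932.26 kN·m.

φM_n ≈ 932 kN·m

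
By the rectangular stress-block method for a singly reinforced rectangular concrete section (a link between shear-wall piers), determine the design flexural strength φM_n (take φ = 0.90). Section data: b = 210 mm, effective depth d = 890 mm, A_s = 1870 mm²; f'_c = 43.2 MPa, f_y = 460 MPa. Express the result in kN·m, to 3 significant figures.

T = A_s f_y = 1870 × 460 = 860200 N = 860.2 kN.
From C = T: a = T/(0.85 f'_c b) = 860200/(0.85 × 43.2 × 210) = 111.55 mm.
M_n = T(d − a/2) = 860.2 kN × (890 − 55.775) mm = 717.60 kN·m.
φM_n = 0.90 × 717.60 = 645.84 kN·m.

φM_n ≈ 646 kN·m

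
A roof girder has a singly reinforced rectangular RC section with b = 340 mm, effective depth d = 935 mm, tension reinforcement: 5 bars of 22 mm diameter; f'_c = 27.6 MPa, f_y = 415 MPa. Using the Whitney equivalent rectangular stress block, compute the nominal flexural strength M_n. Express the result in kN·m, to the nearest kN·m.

M_n ≈ 698 kN·m

A_s = 5 × 380 = 1900 mm².
T = A_s f_y = 1900 × 415 = 788500 N = 788.5 kN.
From C = T: a = T/(0.85 f'_c b) = 788500/(0.85 × 27.6 × 340) = 98.85 mm.
M_n = T(d − a/2) = 788.5 kN × (935 − 49.425) mm = 698.28 kN·m.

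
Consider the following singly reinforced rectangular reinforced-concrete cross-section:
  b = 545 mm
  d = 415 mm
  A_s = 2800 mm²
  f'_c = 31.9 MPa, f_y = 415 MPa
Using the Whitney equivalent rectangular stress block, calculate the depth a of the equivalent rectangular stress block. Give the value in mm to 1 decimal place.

T = A_s f_y = 2800 × 415 = 1162000 N = 1162 kN.
Setting C = 0.85 f'_c a b equal to T: a = 1162000/(0.85 × 31.9 × 545) = 78.6 mm.

a ≈ 78.6 mm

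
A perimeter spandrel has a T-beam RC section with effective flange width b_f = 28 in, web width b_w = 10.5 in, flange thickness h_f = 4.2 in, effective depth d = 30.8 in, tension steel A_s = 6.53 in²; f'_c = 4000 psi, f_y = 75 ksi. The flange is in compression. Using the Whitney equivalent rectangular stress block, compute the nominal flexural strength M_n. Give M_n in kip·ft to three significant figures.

Tension: T = A_s f_y = 6.53 × 75 = 489.75 kips.
Try a within the flange: a = T/(0.85 f'_c b_f) = 489.75/(0.85 × 4 × 28) = 5.144 in.
a = 5.144 > h_f = 4.2 in: the block extends into the web. Split into flange-overhang and web parts.
C_f = 0.85 f'_c (b_f − b_w) h_f = 0.85 × 4 × (28 − 10.5) × 4.2 = 249.9 kips.
Remaining web compression depth: a_w = (T − C_f)/(0.85 f'_c b_w) = (489.75 − 249.9)/(0.85 × 4 × 10.5) = 6.718 in.
M_n = C_f(d − h_f/2) + (T − C_f)(d − a_w/2) = 249.9 × (30.8 − 2.1) + 239.85 × (30.8 − 3.359) = 7172.1 + 6581.7 = 13753.8 kip·in.
M_n = 13753.8/12 = 1146.15 kip·ft.

M_n ≈ 1150 kip·ft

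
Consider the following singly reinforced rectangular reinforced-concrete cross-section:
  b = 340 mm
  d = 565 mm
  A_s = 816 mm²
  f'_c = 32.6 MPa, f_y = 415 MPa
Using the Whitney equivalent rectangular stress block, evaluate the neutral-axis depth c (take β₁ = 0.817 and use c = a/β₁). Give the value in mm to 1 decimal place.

c ≈ 44.0 mm

T = A_s f_y = 816 × 415 = 338640 N = 338.64 kN.
Setting C = 0.85 f'_c a b equal to T: a = 338640/(0.85 × 32.6 × 340) = 35.944 mm.
With β₁ = 0.817, c = a/β₁ = 35.944/0.817 = 44.0 mm.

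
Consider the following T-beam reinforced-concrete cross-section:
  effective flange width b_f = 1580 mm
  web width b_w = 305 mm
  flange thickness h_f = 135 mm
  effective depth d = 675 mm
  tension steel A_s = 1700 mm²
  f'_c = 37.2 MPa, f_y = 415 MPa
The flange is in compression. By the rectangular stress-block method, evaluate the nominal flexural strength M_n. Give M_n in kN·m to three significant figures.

M_n ≈ 471 kN·m

Tension: T = A_s f_y = 1700 × 415 = 705500 N.
Try a within the flange: a = T/(0.85 f'_c b_f) = 705500/(0.85 × 37.2 × 1580) = 14.12 mm.
Since a = 14.12 ≤ h_f = 135 mm, the stress block lies entirely in the flange; analyse as a rectangular beam of width b_f.
M_n = T(d − a/2) = 705500 × (675 − 7.06) = 471.23 × 10⁶ N·mm.
M_n = 471.23 kN·m.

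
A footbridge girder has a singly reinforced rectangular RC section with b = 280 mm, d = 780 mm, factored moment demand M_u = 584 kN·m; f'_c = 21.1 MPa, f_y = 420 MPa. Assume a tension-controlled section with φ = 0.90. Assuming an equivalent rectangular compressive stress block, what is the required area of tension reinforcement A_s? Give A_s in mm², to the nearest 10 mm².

A_s ≈ 2250 mm²

M_n = M_u/φ = 584/0.90 = 648.889 kN·m.
With M_n = 0.85 f'_c a b (d − a/2), solve the quadratic for a:
a = d − √(d² − 2M_n/(0.85 f'_c b)) = 780 − √(780² − 2 × 648.889×10⁶/(0.85 × 21.1 × 280)) = 188.42 mm.
A_s = 0.85 f'_c a b / f_y = 0.85 × 21.1 × 188.42 × 280 / 420 = 2252.9 mm².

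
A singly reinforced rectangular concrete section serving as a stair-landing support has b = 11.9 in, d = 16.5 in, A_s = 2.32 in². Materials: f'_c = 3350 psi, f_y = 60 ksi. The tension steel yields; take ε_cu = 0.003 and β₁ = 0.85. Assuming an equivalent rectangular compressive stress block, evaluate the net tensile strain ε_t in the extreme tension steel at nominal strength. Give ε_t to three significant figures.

ε_t ≈ 0.00724

a = A_s f_y/(0.85 f'_c b) = 4.108 in.
β₁ = 0.85, so c = a/β₁ = 4.108/0.85 = 4.833 in.
From the linear strain diagram with ε_cu = 0.003: ε_t = 0.003 (d − c)/c = 0.003 × (16.5 − 4.833)/4.833 = 0.00724.
Since ε_t ≥ 0.005, the section is tension-controlled.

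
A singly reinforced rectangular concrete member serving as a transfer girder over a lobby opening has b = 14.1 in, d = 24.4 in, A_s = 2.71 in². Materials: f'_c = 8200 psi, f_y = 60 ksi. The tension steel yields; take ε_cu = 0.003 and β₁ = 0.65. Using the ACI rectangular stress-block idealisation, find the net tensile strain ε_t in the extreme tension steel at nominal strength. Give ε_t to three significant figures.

a = A_s f_y/(0.85 f'_c b) = 1.655 in.
β₁ = 0.65, so c = a/β₁ = 1.655/0.65 = 2.546 in.
From the linear strain diagram with ε_cu = 0.003: ε_t = 0.003 (d − c)/c = 0.003 × (24.4 − 2.546)/2.546 = 0.0258.
Since ε_t ≥ 0.005, the section is tension-controlled.

ε_t ≈ 0.0258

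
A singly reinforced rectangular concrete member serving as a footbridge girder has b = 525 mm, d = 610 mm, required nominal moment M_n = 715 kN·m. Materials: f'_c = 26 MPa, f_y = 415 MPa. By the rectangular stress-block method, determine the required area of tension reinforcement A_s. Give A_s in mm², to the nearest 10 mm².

With M_n = 0.85 f'_c a b (d − a/2), solve the quadratic for a:
a = d − √(d² − 2M_n/(0.85 f'_c b)) = 610 − √(610² − 2 × 715×10⁶/(0.85 × 26 × 525)) = 111.15 mm.
A_s = 0.85 f'_c a b / f_y = 0.85 × 26 × 111.15 × 525 / 415 = 3107.5 mm².

A_s ≈ 3110 mm²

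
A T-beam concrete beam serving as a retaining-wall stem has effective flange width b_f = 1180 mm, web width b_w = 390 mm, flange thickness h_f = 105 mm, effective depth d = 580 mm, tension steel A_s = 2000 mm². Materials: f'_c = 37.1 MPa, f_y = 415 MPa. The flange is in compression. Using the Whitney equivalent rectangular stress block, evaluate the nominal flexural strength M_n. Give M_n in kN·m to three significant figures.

Tension: T = A_s f_y = 2000 × 415 = 830000 N.
Try a within the flange: a = T/(0.85 f'_c b_f) = 830000/(0.85 × 37.1 × 1180) = 22.31 mm.
Since a = 22.31 ≤ h_f = 105 mm, the stress block lies entirely in the flange; analyse as a rectangular beam of width b_f.
M_n = T(d − a/2) = 830000 × (580 − 11.155) = 472.14 × 10⁶ N·mm.
M_n = 472.14 kN·m.

M_n ≈ 472 kN·m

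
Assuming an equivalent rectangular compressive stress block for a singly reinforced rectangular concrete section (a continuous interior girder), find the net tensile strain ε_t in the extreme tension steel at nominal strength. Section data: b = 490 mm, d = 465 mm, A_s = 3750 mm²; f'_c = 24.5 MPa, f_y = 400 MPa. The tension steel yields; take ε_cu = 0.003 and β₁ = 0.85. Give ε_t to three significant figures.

a = A_s f_y/(0.85 f'_c b) = 147.00 mm.
β₁ = 0.85, so c = a/β₁ = 147.00/0.85 = 172.94 mm.
From the linear strain diagram with ε_cu = 0.003: ε_t = 0.003 (d − c)/c = 0.003 × (465 − 172.94)/172.94 = 0.00507.
Since ε_t ≥ 0.005, the section is tension-controlled.

ε_t ≈ 0.00507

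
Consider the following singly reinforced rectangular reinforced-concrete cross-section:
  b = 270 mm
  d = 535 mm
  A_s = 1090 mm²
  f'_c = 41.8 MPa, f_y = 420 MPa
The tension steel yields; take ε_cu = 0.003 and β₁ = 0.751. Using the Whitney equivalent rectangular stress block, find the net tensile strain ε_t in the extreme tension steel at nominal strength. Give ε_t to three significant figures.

a = A_s f_y/(0.85 f'_c b) = 47.72 mm.
β₁ = 0.751, so c = a/β₁ = 47.72/0.751 = 63.54 mm.
From the linear strain diagram with ε_cu = 0.003: ε_t = 0.003 (d − c)/c = 0.003 × (535 − 63.54)/63.54 = 0.0223.
Since ε_t ≥ 0.005, the section is tension-controlled.

ε_t ≈ 0.0223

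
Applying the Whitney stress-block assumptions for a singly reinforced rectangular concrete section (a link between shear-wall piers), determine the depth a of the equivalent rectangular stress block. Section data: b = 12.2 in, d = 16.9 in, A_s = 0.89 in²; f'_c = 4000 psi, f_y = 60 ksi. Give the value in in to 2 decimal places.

a ≈ 1.29 in

T = A_s f_y = 0.89 × 60 = 53.4 kips.
a = T/(0.85 f'_c b) = 53.4/(0.85 × 4 × 12.2) = 1.29 in.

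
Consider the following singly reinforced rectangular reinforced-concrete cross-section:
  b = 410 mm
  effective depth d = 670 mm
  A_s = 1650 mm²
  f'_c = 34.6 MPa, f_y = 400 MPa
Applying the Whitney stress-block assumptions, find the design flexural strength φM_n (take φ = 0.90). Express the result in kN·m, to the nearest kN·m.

φM_n ≈ 382 kN·m

T = A_s f_y = 1650 × 400 = 660000 N = 660 kN.
From C = T: a = T/(0.85 f'_c b) = 660000/(0.85 × 34.6 × 410) = 54.73 mm.
M_n = T(d − a/2) = 660 kN × (670 − 27.365) mm = 424.14 kN·m.
φM_n = 0.90 × 424.14 = 381.73 kN·m.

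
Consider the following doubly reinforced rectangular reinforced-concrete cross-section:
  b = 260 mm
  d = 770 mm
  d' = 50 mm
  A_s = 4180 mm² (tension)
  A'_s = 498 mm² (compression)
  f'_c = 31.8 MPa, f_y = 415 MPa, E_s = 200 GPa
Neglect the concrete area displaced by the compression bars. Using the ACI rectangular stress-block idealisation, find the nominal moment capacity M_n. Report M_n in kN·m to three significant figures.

M_n ≈ 1160 kN·m

Assume both tension and compression steel yield.
Net tension couple steel: A_s − A'_s = 3682 mm².
a = (A_s − A'_s) f_y / (0.85 f'_c b) = 1528030/(0.85 × 31.8 × 260) = 217.43 mm.
c = a/β₁ = 217.43/0.823 = 264.19 mm; ε'_s = 0.003(c − d')/c = 0.0024 ≥ f_y/E_s = 0.0021, so compression steel does yield.
M_n = (A_s − A'_s) f_y (d − a/2) + A'_s f_y (d − d') = [1528030 × (770 − 108.715) + 206670 × (770 − 50)] × 10⁻⁶ = 1010.46 + 148.80 = 1159.26 kN·m.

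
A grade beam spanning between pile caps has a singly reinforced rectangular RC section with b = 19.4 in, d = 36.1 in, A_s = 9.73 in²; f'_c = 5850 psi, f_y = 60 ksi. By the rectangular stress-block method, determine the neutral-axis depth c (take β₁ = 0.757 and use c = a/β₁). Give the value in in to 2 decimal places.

c ≈ 7.99 in

T = A_s f_y = 9.73 × 60 = 583.8 kips.
a = T/(0.85 f'_c b) = 583.8/(0.85 × 5.85 × 19.4) = 6.0518 in.
With β₁ = 0.757, c = a/β₁ = 6.0518/0.757 = 7.99 in.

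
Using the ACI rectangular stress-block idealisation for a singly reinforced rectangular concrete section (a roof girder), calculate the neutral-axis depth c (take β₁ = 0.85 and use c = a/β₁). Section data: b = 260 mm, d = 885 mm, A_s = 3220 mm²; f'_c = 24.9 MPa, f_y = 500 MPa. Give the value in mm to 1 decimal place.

c ≈ 344.2 mm

T = A_s f_y = 3220 × 500 = 1610000 N = 1610 kN.
Setting C = 0.85 f'_c a b equal to T: a = 1610000/(0.85 × 24.9 × 260) = 292.573 mm.
With β₁ = 0.85, c = a/β₁ = 292.573/0.85 = 344.2 mm.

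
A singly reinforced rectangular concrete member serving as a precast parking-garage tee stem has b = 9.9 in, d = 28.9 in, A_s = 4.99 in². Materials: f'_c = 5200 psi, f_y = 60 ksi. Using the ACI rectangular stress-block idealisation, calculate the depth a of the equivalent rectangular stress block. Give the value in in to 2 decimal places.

a ≈ 6.84 in

T = A_s f_y = 4.99 × 60 = 299.4 kips.
a = T/(0.85 f'_c b) = 299.4/(0.85 × 5.2 × 9.9) = 6.84 in.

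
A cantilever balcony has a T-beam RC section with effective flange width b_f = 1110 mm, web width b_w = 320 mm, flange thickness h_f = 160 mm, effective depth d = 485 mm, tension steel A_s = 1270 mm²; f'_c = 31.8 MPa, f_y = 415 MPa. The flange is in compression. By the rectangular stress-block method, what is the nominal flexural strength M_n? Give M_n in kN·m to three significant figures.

Tension: T = A_s f_y = 1270 × 415 = 527050 N.
Try a within the flange: a = T/(0.85 f'_c b_f) = 527050/(0.85 × 31.8 × 1110) = 17.57 mm.
Since a = 17.57 ≤ h_f = 160 mm, the stress block lies entirely in the flange; analyse as a rectangular beam of width b_f.
M_n = T(d − a/2) = 527050 × (485 − 8.785) = 250.99 × 10⁶ N·mm.
M_n = 250.99 kN·m.

M_n ≈ 251 kN·m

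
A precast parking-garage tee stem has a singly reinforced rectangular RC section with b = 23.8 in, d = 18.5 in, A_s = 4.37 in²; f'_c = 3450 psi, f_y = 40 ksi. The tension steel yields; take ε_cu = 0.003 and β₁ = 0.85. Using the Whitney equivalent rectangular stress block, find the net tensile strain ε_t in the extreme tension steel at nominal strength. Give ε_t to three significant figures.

ε_t ≈ 0.0158

a = A_s f_y/(0.85 f'_c b) = 2.505 in.
β₁ = 0.85, so c = a/β₁ = 2.505/0.85 = 2.947 in.
From the linear strain diagram with ε_cu = 0.003: ε_t = 0.003 (d − c)/c = 0.003 × (18.5 − 2.947)/2.947 = 0.0158.
Since ε_t ≥ 0.005, the section is tension-controlled.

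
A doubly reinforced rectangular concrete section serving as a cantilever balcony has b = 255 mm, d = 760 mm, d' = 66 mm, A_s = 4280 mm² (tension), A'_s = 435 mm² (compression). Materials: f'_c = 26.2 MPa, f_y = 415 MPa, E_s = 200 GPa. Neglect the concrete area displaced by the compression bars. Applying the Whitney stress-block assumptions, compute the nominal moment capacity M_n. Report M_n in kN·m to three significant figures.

M_n ≈ 1110 kN·m

Assume both tension and compression steel yield.
Net tension couple steel: A_s − A'_s = 3845 mm².
a = (A_s − A'_s) f_y / (0.85 f'_c b) = 1595675/(0.85 × 26.2 × 255) = 280.99 mm.
c = a/β₁ = 280.99/0.85 = 330.58 mm; ε'_s = 0.003(c − d')/c = 0.0024 ≥ f_y/E_s = 0.0021, so compression steel does yield.
M_n = (A_s − A'_s) f_y (d − a/2) + A'_s f_y (d − d') = [1595675 × (760 − 140.495) + 180525 × (760 − 66)] × 10⁻⁶ = 988.53 + 125.28 = 1113.81 kN·m.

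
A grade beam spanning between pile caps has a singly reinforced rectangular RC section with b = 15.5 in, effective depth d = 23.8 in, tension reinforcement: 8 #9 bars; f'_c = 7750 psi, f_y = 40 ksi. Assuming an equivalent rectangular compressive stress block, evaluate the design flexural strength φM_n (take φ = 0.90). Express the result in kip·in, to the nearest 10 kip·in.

A_s = 8 × 1 = 8 in².
T = A_s f_y = 8 × 40 = 320 kips.
a = T/(0.85 f'_c b) = 320/(0.85 × 7.75 × 15.5) = 3.134 in.
M_n = T(d − a/2) = 320 × (23.8 − 1.567) = 7114.6 kip·in.
φM_n = 0.90 × 7114.6 = 6403.1 kip·in.

φM_n ≈ 6400 kip·in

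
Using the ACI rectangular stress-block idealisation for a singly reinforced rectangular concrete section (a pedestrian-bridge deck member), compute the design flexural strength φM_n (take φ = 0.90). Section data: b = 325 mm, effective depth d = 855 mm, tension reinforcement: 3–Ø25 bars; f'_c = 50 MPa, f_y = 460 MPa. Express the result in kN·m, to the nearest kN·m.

φM_n ≈ 506 kN·m

A_s = 3 × 491 = 1473 mm².
T = A_s f_y = 1473 × 460 = 677580 N = 677.58 kN.
From C = T: a = T/(0.85 f'_c b) = 677580/(0.85 × 50 × 325) = 49.06 mm.
M_n = T(d − a/2) = 677.58 kN × (855 − 24.53) mm = 562.71 kN·m.
φM_n = 0.90 × 562.71 = 506.44 kN·m.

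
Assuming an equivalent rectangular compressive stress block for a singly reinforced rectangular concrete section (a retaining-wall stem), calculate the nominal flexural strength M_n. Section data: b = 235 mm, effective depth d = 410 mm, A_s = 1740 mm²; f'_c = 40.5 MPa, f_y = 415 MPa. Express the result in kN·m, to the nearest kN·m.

T = A_s f_y = 1740 × 415 = 722100 N = 722.1 kN.
From C = T: a = T/(0.85 f'_c b) = 722100/(0.85 × 40.5 × 235) = 89.26 mm.
M_n = T(d − a/2) = 722.1 kN × (410 − 44.63) mm = 263.83 kN·m.

M_n ≈ 264 kN·m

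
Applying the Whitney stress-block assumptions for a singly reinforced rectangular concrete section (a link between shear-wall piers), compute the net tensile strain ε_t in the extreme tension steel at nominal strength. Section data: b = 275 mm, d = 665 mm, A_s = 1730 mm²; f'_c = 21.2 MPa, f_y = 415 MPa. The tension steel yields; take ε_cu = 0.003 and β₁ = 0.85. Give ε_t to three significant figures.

a = A_s f_y/(0.85 f'_c b) = 144.88 mm.
β₁ = 0.85, so c = a/β₁ = 144.88/0.85 = 170.45 mm.
From the linear strain diagram with ε_cu = 0.003: ε_t = 0.003 (d − c)/c = 0.003 × (665 − 170.45)/170.45 = 0.00870.
Since ε_t ≥ 0.005, the section is tension-controlled.

ε_t ≈ 0.00870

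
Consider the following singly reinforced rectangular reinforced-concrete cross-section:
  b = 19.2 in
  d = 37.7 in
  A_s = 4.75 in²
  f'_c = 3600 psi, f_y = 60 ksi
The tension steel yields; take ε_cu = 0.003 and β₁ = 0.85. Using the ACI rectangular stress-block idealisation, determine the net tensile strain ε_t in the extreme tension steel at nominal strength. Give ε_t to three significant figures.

a = A_s f_y/(0.85 f'_c b) = 4.851 in.
β₁ = 0.85, so c = a/β₁ = 4.851/0.85 = 5.707 in.
From the linear strain diagram with ε_cu = 0.003: ε_t = 0.003 (d − c)/c = 0.003 × (37.7 − 5.707)/5.707 = 0.0168.
Since ε_t ≥ 0.005, the section is tension-controlled.

ε_t ≈ 0.0168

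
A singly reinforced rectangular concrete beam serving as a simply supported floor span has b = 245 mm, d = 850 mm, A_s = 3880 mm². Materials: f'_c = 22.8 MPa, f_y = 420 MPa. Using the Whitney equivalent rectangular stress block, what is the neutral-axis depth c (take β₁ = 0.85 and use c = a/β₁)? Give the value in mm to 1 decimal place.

c ≈ 403.8 mm

T = A_s f_y = 3880 × 420 = 1629600 N = 1629.6 kN.
Setting C = 0.85 f'_c a b equal to T: a = 1629600/(0.85 × 22.8 × 245) = 343.211 mm.
With β₁ = 0.85, c = a/β₁ = 343.211/0.85 = 403.8 mm.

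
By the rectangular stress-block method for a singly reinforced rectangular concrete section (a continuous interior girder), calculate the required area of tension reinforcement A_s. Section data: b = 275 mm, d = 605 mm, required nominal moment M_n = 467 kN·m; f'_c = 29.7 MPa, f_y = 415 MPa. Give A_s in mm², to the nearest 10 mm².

With M_n = 0.85 f'_c a b (d − a/2), solve the quadratic for a:
a = d − √(d² − 2M_n/(0.85 f'_c b)) = 605 − √(605² − 2 × 467×10⁶/(0.85 × 29.7 × 275)) = 123.87 mm.
A_s = 0.85 f'_c a b / f_y = 0.85 × 29.7 × 123.87 × 275 / 415 = 2072.2 mm².

A_s ≈ 2070 mm²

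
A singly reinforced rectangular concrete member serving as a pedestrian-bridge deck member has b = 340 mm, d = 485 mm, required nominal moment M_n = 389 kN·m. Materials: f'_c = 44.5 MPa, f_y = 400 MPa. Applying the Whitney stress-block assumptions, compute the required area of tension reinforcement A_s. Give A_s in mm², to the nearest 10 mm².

With M_n = 0.85 f'_c a b (d − a/2), solve the quadratic for a:
a = d − √(d² − 2M_n/(0.85 f'_c b)) = 485 − √(485² − 2 × 389×10⁶/(0.85 × 44.5 × 340)) = 66.99 mm.
A_s = 0.85 f'_c a b / f_y = 0.85 × 44.5 × 66.99 × 340 / 400 = 2153.8 mm².

A_s ≈ 2150 mm²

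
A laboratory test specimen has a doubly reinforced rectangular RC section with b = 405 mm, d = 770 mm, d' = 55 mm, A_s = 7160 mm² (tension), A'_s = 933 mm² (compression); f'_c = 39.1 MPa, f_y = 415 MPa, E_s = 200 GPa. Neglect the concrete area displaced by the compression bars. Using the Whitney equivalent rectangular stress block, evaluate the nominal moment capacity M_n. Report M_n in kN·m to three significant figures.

M_n ≈ 2020 kN·m

Assume both tension and compression steel yield.
Net tension couple steel: A_s − A'_s = 6227 mm².
a = (A_s − A'_s) f_y / (0.85 f'_c b) = 2584205/(0.85 × 39.1 × 405) = 191.99 mm.
c = a/β₁ = 191.99/0.771 = 249.01 mm; ε'_s = 0.003(c − d')/c = 0.0023 ≥ f_y/E_s = 0.0021, so compression steel does yield.
M_n = (A_s − A'_s) f_y (d − a/2) + A'_s f_y (d − d') = [2584205 × (770 − 95.995) + 387195 × (770 − 55)] × 10⁻⁶ = 1741.77 + 276.84 = 2018.61 kN·m.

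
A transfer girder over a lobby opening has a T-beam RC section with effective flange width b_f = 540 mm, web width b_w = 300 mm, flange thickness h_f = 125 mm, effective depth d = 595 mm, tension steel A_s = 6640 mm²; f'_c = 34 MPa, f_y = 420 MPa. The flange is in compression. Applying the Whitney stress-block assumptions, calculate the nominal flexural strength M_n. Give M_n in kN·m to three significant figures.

M_n ≈ 1390 kN·m

Tension: T = A_s f_y = 6640 × 420 = 2788800 N.
Try a within the flange: a = T/(0.85 f'_c b_f) = 2788800/(0.85 × 34 × 540) = 178.70 mm.
a = 178.70 > h_f = 125 mm: the block extends into the web. Split into flange-overhang and web parts.
C_f = 0.85 f'_c (b_f − b_w) h_f = 0.85 × 34 × (540 − 300) × 125 = 867000 N.
Remaining web compression depth: a_w = (T − C_f)/(0.85 f'_c b_w) = (2788800 − 867000)/(0.85 × 34 × 300) = 221.66 mm.
M_n = C_f(d − h_f/2) + (T − C_f)(d − a_w/2) = 867000 × (595 − 62.5) + 1921800 × (595 − 110.83) = 461.68 + 930.48 = 1392.16 × 10⁶ N·mm.
M_n = 1392.16 kN·m.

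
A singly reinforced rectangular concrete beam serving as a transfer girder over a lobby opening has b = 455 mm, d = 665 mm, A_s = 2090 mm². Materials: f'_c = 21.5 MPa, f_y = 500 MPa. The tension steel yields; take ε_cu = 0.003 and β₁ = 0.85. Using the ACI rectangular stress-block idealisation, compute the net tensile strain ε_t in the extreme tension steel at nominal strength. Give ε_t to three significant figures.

ε_t ≈ 0.0105

a = A_s f_y/(0.85 f'_c b) = 125.67 mm.
β₁ = 0.85, so c = a/β₁ = 125.67/0.85 = 147.85 mm.
From the linear strain diagram with ε_cu = 0.003: ε_t = 0.003 (d − c)/c = 0.003 × (665 − 147.85)/147.85 = 0.0105.
Since ε_t ≥ 0.005, the section is tension-controlled.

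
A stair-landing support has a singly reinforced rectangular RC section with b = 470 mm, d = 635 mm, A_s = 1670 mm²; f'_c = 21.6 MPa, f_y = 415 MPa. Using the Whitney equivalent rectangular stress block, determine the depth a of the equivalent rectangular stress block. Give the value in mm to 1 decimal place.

a ≈ 80.3 mm

T = A_s f_y = 1670 × 415 = 693050 N = 693.05 kN.
Setting C = 0.85 f'_c a b equal to T: a = 693050/(0.85 × 21.6 × 470) = 80.3 mm.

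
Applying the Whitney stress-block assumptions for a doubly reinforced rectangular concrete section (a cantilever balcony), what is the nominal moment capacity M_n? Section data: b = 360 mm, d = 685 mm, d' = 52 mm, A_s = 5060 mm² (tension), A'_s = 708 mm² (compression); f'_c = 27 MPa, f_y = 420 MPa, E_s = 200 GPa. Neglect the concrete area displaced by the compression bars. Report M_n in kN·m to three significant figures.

Assume both tension and compression steel yield.
Net tension couple steel: A_s − A'_s = 4352 mm².
a = (A_s − A'_s) f_y / (0.85 f'_c b) = 1827840/(0.85 × 27 × 360) = 221.23 mm.
c = a/β₁ = 221.23/0.85 = 260.27 mm; ε'_s = 0.003(c − d')/c = 0.0024 ≥ f_y/E_s = 0.0021, so compression steel does yield.
M_n = (A_s − A'_s) f_y (d − a/2) + A'_s f_y (d − d') = [1827840 × (685 − 110.615) + 297360 × (685 − 52)] × 10⁻⁶ = 1049.88 + 188.23 = 1238.11 kN·m.

M_n ≈ 1240 kN·m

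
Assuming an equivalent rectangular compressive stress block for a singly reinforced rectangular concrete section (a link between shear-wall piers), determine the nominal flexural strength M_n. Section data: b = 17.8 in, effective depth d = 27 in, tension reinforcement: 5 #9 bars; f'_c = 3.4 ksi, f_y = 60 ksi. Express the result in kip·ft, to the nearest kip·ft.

M_n ≈ 602 kip·ft

A_s = 5 × 1 = 5 in².
T = A_s f_y = 5 × 60 = 300 kips.
a = T/(0.85 f'_c b) = 300/(0.85 × 3.4 × 17.8) = 5.832 in.
M_n = T(d − a/2) = 300 × (27 − 2.916) = 7225.2 kip·in = 7225.2/12 = 602.10 kip·ft.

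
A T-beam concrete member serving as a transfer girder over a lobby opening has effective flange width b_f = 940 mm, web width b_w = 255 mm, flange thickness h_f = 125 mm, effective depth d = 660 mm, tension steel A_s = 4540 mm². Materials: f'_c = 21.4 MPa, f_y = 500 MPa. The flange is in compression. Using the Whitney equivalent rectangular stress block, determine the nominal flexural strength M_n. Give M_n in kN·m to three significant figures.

M_n ≈ 1350 kN·m

Tension: T = A_s f_y = 4540 × 500 = 2270000 N.
Try a within the flange: a = T/(0.85 f'_c b_f) = 2270000/(0.85 × 21.4 × 940) = 132.76 mm.
a = 132.76 > h_f = 125 mm: the block extends into the web. Split into flange-overhang and web parts.
C_f = 0.85 f'_c (b_f − b_w) h_f = 0.85 × 21.4 × (940 − 255) × 125 = 1557519 N.
Remaining web compression depth: a_w = (T − C_f)/(0.85 f'_c b_w) = (2270000 − 1557519)/(0.85 × 21.4 × 255) = 153.60 mm.
M_n = C_f(d − h_f/2) + (T − C_f)(d − a_w/2) = 1557519 × (660 − 62.5) + 712481 × (660 − 76.8) = 930.62 + 415.52 = 1346.14 × 10⁶ N·mm.
M_n = 1346.14 kN·m.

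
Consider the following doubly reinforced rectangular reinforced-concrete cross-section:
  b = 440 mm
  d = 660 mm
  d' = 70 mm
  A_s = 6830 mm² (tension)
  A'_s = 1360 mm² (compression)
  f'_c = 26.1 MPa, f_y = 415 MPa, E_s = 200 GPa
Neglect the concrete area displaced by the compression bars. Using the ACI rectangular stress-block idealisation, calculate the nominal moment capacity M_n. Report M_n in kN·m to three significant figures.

M_n ≈ 1570 kN·m

Assume both tension and compression steel yield.
Net tension couple steel: A_s − A'_s = 5470 mm².
a = (A_s − A'_s) f_y / (0.85 f'_c b) = 2270050/(0.85 × 26.1 × 440) = 232.55 mm.
c = a/β₁ = 232.55/0.85 = 273.59 mm; ε'_s = 0.003(c − d')/c = 0.0022 ≥ f_y/E_s = 0.0021, so compression steel does yield.
M_n = (A_s − A'_s) f_y (d − a/2) + A'_s f_y (d − d') = [2270050 × (660 − 116.275) + 564400 × (660 − 70)] × 10⁻⁶ = 1234.28 + 333.00 = 1567.28 kN·m.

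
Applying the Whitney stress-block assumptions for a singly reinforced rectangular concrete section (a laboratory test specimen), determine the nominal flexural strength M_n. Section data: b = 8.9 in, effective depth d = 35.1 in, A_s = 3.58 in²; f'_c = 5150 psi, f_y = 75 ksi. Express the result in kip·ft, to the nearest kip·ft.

T = A_s f_y = 3.58 × 75 = 268.5 kips.
a = T/(0.85 f'_c b) = 268.5/(0.85 × 5.15 × 8.9) = 6.892 in.
M_n = T(d − a/2) = 268.5 × (35.1 − 3.446) = 8499.1 kip·in = 8499.1/12 = 708.26 kip·ft.

M_n ≈ 708 kip·ft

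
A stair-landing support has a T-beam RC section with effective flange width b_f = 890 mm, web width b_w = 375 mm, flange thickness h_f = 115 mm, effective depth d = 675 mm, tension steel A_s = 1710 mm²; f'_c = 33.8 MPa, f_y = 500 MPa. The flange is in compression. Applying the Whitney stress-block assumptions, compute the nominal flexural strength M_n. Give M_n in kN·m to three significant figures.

M_n ≈ 563 kN·m

Tension: T = A_s f_y = 1710 × 500 = 855000 N.
Try a within the flange: a = T/(0.85 f'_c b_f) = 855000/(0.85 × 33.8 × 890) = 33.44 mm.
Since a = 33.44 ≤ h_f = 115 mm, the stress block lies entirely in the flange; analyse as a rectangular beam of width b_f.
M_n = T(d − a/2) = 855000 × (675 − 16.72) = 562.83 × 10⁶ N·mm.
M_n = 562.83 kN·m.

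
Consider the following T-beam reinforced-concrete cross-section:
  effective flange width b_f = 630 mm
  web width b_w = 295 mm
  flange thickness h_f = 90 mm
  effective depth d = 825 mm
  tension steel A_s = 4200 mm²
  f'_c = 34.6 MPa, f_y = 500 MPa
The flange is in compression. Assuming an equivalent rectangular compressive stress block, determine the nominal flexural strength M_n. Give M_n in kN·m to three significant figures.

M_n ≈ 1610 kN·m

Tension: T = A_s f_y = 4200 × 500 = 2100000 N.
Try a within the flange: a = T/(0.85 f'_c b_f) = 2100000/(0.85 × 34.6 × 630) = 113.34 mm.
a = 113.34 > h_f = 90 mm: the block extends into the web. Split into flange-overhang and web parts.
C_f = 0.85 f'_c (b_f − b_w) h_f = 0.85 × 34.6 × (630 − 295) × 90 = 886712 N.
Remaining web compression depth: a_w = (T − C_f)/(0.85 f'_c b_w) = (2100000 − 886712)/(0.85 × 34.6 × 295) = 139.84 mm.
M_n = C_f(d − h_f/2) + (T − C_f)(d − a_w/2) = 886712 × (825 − 45) + 1213288 × (825 − 69.92) = 691.64 + 916.13 = 1607.77 × 10⁶ N·mm.
M_n = 1607.77 kN·m.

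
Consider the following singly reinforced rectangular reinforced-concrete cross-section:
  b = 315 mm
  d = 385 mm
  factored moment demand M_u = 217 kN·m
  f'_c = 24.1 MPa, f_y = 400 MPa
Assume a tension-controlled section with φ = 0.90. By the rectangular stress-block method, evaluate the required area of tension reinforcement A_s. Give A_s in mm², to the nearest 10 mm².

M_n = M_u/φ = 217/0.90 = 241.111 kN·m.
With M_n = 0.85 f'_c a b (d − a/2), solve the quadratic for a:
a = d − √(d² − 2M_n/(0.85 f'_c b)) = 385 − √(385² − 2 × 241.111×10⁶/(0.85 × 24.1 × 315)) = 113.90 mm.
A_s = 0.85 f'_c a b / f_y = 0.85 × 24.1 × 113.90 × 315 / 400 = 1837.4 mm².

A_s ≈ 1840 mm²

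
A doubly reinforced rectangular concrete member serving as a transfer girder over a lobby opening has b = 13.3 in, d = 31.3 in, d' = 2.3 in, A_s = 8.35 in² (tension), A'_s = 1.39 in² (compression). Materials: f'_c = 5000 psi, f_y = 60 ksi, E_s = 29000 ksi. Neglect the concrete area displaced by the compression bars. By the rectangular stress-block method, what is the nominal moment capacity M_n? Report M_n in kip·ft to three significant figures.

Assume both steels yield.
a = (A_s − A'_s) f_y/(0.85 f'_c b) = (8.35 − 1.39) × 60/(0.85 × 5 × 13.3) = 7.388 in.
c = a/β₁ = 7.388/0.8 = 9.235 in; ε'_s = 0.003(c − d')/c = 0.0023 ≥ ε_y = 0.0021, so the compression steel yields.
M_n = (A_s − A'_s) f_y (d − a/2) + A'_s f_y (d − d') = 417.6 × (31.3 − 3.694) + 83.4 × (31.3 − 2.3) = 11528.3 + 2418.6 = 13946.9 kip·in = 13946.9/12 = 1162.24 kip·ft.

M_n ≈ 1160 kip·ft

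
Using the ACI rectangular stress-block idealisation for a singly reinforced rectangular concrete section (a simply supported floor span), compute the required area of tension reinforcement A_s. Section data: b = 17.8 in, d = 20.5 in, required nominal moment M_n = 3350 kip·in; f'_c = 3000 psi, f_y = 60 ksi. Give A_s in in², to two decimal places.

A_s ≈ 3.02 in²

From M_n = 0.85 f'_c a b (d − a/2):
a = d − √(d² − 2M_n/(0.85 f'_c b)) = 20.5 − √(20.5² − 2 × 3350/(0.85 × 3 × 17.8)) = 3.988 in.
A_s = 0.85 f'_c a b / f_y = 0.85 × 3 × 3.988 × 17.8 / 60 = 3.017 in².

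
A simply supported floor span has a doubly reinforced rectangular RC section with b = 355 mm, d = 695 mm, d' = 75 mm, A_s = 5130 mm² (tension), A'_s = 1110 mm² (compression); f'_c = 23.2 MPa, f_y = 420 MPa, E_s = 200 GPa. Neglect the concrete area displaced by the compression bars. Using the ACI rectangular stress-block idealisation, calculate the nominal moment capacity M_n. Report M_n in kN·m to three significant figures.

Assume both tension and compression steel yield.
Net tension couple steel: A_s − A'_s = 4020 mm².
a = (A_s − A'_s) f_y / (0.85 f'_c b) = 1688400/(0.85 × 23.2 × 355) = 241.18 mm.
c = a/β₁ = 241.18/0.85 = 283.74 mm; ε'_s = 0.003(c − d')/c = 0.0022 ≥ f_y/E_s = 0.0021, so compression steel does yield.
M_n = (A_s − A'_s) f_y (d − a/2) + A'_s f_y (d − d') = [1688400 × (695 − 120.59) + 466200 × (695 − 75)] × 10⁻⁶ = 969.83 + 289.04 = 1258.87 kN·m.

M_n ≈ 1260 kN·m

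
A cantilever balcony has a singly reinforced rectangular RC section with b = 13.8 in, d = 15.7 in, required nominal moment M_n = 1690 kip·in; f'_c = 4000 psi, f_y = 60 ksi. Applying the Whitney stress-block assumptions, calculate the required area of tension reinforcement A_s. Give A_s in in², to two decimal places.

From M_n = 0.85 f'_c a b (d − a/2):
a = d − √(d² − 2M_n/(0.85 f'_c b)) = 15.7 − √(15.7² − 2 × 1690/(0.85 × 4 × 13.8)) = 2.492 in.
A_s = 0.85 f'_c a b / f_y = 0.85 × 4 × 2.492 × 13.8 / 60 = 1.949 in².

A_s ≈ 1.95 in²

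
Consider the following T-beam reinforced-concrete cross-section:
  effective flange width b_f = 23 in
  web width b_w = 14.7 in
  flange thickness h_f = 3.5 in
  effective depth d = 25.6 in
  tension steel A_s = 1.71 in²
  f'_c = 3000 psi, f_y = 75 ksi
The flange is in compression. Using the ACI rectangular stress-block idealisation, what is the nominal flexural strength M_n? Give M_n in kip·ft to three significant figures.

M_n ≈ 262 kip·ft

Tension: T = A_s f_y = 1.71 × 75 = 128.25 kips.
Try a within the flange: a = T/(0.85 f'_c b_f) = 128.25/(0.85 × 3 × 23) = 2.187 in.
Since a = 2.187 ≤ h_f = 3.5 in, the stress block lies entirely in the flange; analyse as a rectangular beam of width b_f.
M_n = T(d − a/2) = 128.25 × (25.6 − 1.0935) = 3143.0 kip·in.
M_n = 3143.0/12 = 261.92 kip·ft.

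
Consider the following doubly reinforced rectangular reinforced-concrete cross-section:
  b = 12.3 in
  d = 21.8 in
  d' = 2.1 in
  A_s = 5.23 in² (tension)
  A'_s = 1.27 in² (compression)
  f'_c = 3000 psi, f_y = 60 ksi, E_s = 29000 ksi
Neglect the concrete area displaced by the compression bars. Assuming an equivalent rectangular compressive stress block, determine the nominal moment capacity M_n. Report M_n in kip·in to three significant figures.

M_n ≈ 5780 kip·in

Assume both steels yield.
a = (A_s − A'_s) f_y/(0.85 f'_c b) = (5.23 − 1.27) × 60/(0.85 × 3 × 12.3) = 7.575 in.
c = a/β₁ = 7.575/0.85 = 8.912 in; ε'_s = 0.003(c − d')/c = 0.0023 ≥ ε_y = 0.0021, so the compression steel yields.
M_n = (A_s − A'_s) f_y (d − a/2) + A'_s f_y (d − d') = 237.6 × (21.8 − 3.7875) + 76.2 × (21.8 − 2.1) = 4279.8 + 1501.1 = 5780.9 kip·in.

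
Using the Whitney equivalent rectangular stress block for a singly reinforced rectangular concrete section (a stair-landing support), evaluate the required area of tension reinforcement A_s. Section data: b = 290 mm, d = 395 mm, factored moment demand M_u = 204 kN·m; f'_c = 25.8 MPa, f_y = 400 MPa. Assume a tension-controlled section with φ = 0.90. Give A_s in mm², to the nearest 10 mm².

M_n = M_u/φ = 204/0.90 = 226.667 kN·m.
With M_n = 0.85 f'_c a b (d − a/2), solve the quadratic for a:
a = d − √(d² − 2M_n/(0.85 f'_c b)) = 395 − √(395² − 2 × 226.667×10⁶/(0.85 × 25.8 × 290)) = 103.89 mm.
A_s = 0.85 f'_c a b / f_y = 0.85 × 25.8 × 103.89 × 290 / 400 = 1651.8 mm².

A_s ≈ 1650 mm²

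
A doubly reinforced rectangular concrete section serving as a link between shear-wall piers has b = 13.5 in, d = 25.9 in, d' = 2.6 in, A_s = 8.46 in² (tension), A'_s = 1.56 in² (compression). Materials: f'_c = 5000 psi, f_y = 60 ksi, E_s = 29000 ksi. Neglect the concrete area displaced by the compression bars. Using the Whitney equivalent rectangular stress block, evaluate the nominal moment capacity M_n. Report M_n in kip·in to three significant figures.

M_n ≈ 11400 kip·in

Assume both steels yield.
a = (A_s − A'_s) f_y/(0.85 f'_c b) = (8.46 − 1.56) × 60/(0.85 × 5 × 13.5) = 7.216 in.
c = a/β₁ = 7.216/0.8 = 9.020 in; ε'_s = 0.003(c − d')/c = 0.0021 ≥ ε_y = 0.0021, so the compression steel yields.
M_n = (A_s − A'_s) f_y (d − a/2) + A'_s f_y (d − d') = 414 × (25.9 − 3.608) + 93.6 × (25.9 − 2.6) = 9228.9 + 2180.9 = 11409.8 kip·in.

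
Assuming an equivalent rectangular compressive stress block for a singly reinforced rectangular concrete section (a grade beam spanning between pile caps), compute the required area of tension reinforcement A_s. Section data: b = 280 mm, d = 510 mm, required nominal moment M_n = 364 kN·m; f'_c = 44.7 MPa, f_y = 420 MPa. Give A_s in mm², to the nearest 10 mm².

A_s ≈ 1830 mm²

With M_n = 0.85 f'_c a b (d − a/2), solve the quadratic for a:
a = d − √(d² − 2M_n/(0.85 f'_c b)) = 510 − √(510² − 2 × 364×10⁶/(0.85 × 44.7 × 280)) = 72.20 mm.
A_s = 0.85 f'_c a b / f_y = 0.85 × 44.7 × 72.20 × 280 / 420 = 1828.8 mm².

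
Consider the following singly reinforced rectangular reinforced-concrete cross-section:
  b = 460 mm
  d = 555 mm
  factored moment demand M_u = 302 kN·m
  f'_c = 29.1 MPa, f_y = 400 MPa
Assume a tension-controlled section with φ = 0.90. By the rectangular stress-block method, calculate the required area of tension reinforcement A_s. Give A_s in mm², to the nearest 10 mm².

M_n = M_u/φ = 302/0.90 = 335.556 kN·m.
With M_n = 0.85 f'_c a b (d − a/2), solve the quadratic for a:
a = d − √(d² − 2M_n/(0.85 f'_c b)) = 555 − √(555² − 2 × 335.556×10⁶/(0.85 × 29.1 × 460)) = 55.96 mm.
A_s = 0.85 f'_c a b / f_y = 0.85 × 29.1 × 55.96 × 460 / 400 = 1591.8 mm².

A_s ≈ 1590 mm²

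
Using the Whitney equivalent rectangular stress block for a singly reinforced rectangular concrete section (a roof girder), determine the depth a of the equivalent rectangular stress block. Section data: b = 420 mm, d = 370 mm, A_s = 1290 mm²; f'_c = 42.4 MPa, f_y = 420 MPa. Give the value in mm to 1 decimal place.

a ≈ 35.8 mm

T = A_s f_y = 1290 × 420 = 541800 N = 541.8 kN.
Setting C = 0.85 f'_c a b equal to T: a = 541800/(0.85 × 42.4 × 420) = 35.8 mm.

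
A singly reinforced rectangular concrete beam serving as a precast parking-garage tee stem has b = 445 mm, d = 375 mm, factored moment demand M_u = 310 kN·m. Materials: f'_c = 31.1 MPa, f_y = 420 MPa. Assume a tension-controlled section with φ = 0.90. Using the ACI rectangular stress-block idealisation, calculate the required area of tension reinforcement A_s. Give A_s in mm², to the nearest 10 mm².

A_s ≈ 2480 mm²

M_n = M_u/φ = 310/0.90 = 344.444 kN·m.
With M_n = 0.85 f'_c a b (d − a/2), solve the quadratic for a:
a = d − √(d² − 2M_n/(0.85 f'_c b)) = 375 − √(375² − 2 × 344.444×10⁶/(0.85 × 31.1 × 445)) = 88.53 mm.
A_s = 0.85 f'_c a b / f_y = 0.85 × 31.1 × 88.53 × 445 / 420 = 2479.6 mm².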